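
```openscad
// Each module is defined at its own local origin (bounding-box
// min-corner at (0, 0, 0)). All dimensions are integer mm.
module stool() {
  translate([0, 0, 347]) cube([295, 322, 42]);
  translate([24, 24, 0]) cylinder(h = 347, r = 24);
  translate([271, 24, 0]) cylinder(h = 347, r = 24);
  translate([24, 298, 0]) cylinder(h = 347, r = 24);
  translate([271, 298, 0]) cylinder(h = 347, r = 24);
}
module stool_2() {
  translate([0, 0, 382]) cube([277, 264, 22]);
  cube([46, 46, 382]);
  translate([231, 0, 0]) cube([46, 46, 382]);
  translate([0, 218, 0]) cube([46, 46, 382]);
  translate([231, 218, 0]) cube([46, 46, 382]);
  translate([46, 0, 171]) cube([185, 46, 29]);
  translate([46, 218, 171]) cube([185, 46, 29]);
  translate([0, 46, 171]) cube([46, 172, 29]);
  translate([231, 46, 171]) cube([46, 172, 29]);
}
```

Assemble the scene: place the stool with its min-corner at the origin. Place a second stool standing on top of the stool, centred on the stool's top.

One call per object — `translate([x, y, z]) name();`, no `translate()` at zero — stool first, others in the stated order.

stool();
translate([9, 29, 389]) stool_2();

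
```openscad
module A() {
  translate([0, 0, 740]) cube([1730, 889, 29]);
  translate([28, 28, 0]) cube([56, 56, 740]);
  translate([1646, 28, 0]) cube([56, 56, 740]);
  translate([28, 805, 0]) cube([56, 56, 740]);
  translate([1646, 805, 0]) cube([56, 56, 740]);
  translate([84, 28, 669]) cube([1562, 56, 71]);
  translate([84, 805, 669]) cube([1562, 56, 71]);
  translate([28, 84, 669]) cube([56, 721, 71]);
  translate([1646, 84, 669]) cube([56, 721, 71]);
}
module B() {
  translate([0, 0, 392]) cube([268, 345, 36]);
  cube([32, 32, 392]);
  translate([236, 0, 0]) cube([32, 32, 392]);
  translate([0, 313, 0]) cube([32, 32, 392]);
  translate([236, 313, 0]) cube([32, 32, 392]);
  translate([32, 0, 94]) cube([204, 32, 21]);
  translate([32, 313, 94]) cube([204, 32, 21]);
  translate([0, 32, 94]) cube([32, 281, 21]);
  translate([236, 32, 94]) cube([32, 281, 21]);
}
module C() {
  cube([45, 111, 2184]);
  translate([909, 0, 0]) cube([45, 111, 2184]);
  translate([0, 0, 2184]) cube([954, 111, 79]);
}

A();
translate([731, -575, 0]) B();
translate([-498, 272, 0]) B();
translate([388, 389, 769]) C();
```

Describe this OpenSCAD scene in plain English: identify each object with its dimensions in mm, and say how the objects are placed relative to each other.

A is a table with a 1730×889 mm rectangular top, 29 mm thick, top surface at z = 769 mm, supported by four 56×56 mm square legs, each inset 28 mm from the nearest pair of top edges, running from the floor. Four apron rails, 56 mm thick and 71 mm tall, run between adjacent legs with their top edges flush with the underside of the top and their outer faces flush with the legs' outer faces.

B is a four-legged stool. The seat is a 268×345×36 mm slab whose top surface is at z = 428 mm; four square legs, each 32×32 mm in cross-section, run from the floor (z = 0) to the underside of the seat, each flush with a corner of the seat. Four stretchers, 32 mm wide and 21 mm tall, connect adjacent legs with their undersides at z = 94 mm, each running between the inner faces of the legs it joins and aligned with the legs' outer faces on the other axis.

C is a door frame. The clear opening is 864 mm wide and 2184 mm high. Two 45 mm wide jambs, 111 mm deep, stand either side of the opening from the floor to the top of the opening. A 79 mm thick head sits across the top of both jambs, spanning the full outside width of the frame.

Two stools sit around the table at the −y, −x sides. The door frame is on top of the table, centred.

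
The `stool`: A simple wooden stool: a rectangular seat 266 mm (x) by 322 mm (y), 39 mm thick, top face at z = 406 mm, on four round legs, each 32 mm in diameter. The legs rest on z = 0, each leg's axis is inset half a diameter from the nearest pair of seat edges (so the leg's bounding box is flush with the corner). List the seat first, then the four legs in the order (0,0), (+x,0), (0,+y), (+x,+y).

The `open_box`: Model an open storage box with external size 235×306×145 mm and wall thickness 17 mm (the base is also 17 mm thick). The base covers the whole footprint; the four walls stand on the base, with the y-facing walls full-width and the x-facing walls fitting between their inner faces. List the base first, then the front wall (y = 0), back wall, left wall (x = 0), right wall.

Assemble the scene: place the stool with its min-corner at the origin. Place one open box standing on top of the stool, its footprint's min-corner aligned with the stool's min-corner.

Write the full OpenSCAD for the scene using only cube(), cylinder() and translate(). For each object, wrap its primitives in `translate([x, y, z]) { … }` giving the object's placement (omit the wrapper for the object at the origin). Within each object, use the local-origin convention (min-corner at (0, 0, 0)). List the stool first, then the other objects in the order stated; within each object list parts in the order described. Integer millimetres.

translate([0, 0, 367]) cube([266, 322, 39]);
translate([16, 16, 0]) cylinder(h = 367, r = 16);
translate([250, 16, 0]) cylinder(h = 367, r = 16);
translate([16, 306, 0]) cylinder(h = 367, r = 16);
translate([250, 306, 0]) cylinder(h = 367, r = 16);
translate([0, 0, 406]) {
  cube([235, 306, 17]);
  translate([0, 0, 17]) cube([235, 17, 128]);
  translate([0, 289, 17]) cube([235, 17, 128]);
  translate([0, 17, 17]) cube([17, 272, 128]);
  translate([218, 17, 17]) cube([17, 272, 128]);
}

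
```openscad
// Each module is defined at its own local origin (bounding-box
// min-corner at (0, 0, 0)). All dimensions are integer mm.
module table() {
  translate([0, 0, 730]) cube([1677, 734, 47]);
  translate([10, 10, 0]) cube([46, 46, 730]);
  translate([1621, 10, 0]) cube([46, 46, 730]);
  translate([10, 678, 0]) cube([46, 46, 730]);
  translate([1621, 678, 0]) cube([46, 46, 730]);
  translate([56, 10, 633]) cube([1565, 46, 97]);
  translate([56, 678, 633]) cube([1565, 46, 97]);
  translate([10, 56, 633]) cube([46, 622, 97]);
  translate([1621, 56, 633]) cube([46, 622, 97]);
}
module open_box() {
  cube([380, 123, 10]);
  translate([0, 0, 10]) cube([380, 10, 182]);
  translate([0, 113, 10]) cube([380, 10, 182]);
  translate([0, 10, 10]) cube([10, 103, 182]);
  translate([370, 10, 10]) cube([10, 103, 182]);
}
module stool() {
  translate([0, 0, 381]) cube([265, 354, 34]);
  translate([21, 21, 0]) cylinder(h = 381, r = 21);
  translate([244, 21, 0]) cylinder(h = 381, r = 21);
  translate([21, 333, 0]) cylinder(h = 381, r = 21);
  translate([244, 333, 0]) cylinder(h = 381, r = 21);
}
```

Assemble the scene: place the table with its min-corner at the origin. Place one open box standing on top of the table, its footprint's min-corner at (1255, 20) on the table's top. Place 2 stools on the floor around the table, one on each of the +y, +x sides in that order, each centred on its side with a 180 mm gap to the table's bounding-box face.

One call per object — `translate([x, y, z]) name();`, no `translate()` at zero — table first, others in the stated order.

table();
translate([1255, 20, 777]) open_box();
translate([706, 914, 0]) stool();
translate([1857, 190, 0]) stool();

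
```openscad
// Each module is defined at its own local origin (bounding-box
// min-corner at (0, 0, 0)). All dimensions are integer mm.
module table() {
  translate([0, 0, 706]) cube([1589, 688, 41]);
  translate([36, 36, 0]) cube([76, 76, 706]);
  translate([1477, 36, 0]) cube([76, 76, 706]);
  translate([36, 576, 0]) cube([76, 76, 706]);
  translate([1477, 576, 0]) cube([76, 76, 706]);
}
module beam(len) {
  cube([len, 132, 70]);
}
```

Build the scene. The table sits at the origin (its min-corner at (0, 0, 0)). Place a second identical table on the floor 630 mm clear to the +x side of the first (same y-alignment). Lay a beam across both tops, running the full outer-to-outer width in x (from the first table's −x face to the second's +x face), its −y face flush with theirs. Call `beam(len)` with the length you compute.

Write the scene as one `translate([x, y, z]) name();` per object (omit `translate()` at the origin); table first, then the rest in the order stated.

table();
translate([2219, 0, 0]) table();
translate([0, 0, 747]) beam(3808);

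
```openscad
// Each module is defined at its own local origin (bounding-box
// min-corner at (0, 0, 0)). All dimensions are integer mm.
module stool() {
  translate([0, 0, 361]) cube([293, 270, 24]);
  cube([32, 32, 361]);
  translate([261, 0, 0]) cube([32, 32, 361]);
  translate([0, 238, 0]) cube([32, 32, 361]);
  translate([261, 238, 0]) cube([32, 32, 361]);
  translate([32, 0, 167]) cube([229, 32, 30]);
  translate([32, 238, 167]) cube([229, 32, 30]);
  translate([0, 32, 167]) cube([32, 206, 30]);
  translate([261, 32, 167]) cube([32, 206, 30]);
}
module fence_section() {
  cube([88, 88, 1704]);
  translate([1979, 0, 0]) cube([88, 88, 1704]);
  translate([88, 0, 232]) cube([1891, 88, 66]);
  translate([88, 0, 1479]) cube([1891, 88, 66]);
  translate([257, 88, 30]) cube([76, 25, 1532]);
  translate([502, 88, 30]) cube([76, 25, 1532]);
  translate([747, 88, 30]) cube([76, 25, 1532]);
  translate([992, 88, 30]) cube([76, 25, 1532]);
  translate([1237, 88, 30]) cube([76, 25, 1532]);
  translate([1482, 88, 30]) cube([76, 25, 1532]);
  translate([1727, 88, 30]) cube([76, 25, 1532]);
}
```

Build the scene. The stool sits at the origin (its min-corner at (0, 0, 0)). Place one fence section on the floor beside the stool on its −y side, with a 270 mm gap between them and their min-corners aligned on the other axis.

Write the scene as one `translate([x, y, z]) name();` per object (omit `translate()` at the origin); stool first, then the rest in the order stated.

stool();
translate([0, -383, 0]) fence_section();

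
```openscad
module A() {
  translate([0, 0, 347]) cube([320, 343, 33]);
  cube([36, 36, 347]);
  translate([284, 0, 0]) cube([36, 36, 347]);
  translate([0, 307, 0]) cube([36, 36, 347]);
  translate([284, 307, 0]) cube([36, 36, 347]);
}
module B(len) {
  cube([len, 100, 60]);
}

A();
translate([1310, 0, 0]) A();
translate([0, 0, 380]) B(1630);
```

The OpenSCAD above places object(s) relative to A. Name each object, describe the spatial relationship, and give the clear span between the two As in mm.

Second stool starts at x = 1310; first ends at x = 320; clear span = 1310 − 320 = 990 mm.

A is a stool. B is a beam. A beam spans the tops of two stools. The clear span between the two stools is 990 mm.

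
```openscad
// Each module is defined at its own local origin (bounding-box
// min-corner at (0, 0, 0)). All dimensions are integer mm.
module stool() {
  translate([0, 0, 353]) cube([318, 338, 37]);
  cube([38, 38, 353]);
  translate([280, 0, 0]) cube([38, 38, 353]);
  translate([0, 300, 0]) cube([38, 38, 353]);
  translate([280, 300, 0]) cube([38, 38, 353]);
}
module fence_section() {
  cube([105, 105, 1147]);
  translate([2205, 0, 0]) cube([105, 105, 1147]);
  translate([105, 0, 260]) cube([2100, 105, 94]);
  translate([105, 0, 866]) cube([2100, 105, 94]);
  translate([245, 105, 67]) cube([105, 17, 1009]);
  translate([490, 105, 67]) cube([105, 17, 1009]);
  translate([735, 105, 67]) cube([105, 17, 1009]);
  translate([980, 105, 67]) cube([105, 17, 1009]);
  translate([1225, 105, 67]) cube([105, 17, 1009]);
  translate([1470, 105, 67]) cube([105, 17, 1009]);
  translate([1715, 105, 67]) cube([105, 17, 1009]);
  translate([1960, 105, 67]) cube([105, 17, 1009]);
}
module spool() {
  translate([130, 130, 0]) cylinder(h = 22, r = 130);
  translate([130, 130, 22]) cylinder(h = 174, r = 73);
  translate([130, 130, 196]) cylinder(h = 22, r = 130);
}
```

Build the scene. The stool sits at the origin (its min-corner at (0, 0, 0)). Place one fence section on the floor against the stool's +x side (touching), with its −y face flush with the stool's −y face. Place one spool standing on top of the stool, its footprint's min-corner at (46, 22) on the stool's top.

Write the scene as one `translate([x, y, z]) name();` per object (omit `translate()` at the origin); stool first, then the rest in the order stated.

stool();
translate([318, 0, 0]) fence_section();
translate([46, 22, 390]) spool();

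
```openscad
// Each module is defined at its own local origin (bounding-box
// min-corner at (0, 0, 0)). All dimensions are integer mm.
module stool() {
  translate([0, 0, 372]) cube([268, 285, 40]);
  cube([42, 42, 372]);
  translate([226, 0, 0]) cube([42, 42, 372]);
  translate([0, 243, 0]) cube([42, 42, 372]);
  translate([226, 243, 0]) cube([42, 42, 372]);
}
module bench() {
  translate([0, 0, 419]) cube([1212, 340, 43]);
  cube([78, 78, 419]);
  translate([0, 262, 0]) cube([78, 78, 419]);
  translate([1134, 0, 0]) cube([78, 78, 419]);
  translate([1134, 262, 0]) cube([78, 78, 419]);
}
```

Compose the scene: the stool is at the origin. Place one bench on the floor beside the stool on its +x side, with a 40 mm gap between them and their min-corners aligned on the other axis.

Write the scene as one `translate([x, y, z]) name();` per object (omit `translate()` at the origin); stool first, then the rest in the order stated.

stool();
translate([308, 0, 0]) bench();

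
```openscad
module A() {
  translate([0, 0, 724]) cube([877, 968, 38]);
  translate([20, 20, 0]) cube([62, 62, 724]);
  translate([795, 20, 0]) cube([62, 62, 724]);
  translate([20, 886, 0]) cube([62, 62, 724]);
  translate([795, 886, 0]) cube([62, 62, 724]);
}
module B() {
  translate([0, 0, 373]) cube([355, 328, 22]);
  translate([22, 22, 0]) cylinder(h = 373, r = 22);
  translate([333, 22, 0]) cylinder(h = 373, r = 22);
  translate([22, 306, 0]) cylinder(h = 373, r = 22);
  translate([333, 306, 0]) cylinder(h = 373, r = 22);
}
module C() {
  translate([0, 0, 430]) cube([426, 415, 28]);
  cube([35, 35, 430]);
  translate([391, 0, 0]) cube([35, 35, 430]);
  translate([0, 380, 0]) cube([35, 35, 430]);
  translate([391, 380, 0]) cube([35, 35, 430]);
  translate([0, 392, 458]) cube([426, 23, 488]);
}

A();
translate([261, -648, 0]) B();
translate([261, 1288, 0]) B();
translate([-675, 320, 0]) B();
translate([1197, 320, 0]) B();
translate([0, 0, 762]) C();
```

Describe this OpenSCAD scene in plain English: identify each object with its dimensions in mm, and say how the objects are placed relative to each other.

A is a rectangular dining table. The top is 877×968×38 mm with its upper surface at z = 762 mm. It stands on four 62×62 mm square legs, each inset 20 mm from the nearest pair of top edges, running from the floor to the underside of the top.

B is a four-legged stool. The seat is a 355×328×22 mm slab whose top surface is at z = 395 mm; four round legs, each 44 mm in diameter, run from the floor (z = 0) to the underside of the seat, each leg's axis is inset half a diameter from the nearest pair of seat edges (so the leg's bounding box is flush with the corner).

C is a chair: 426×415 mm seat, 28 mm thick, top at z = 458 mm, on four 35 mm square corner legs flush with the seat edges. A 23 mm thick backrest slab spans the full seat width, extending 488 mm above the seat top, its back face flush with the seat's +y edge.

Four stools sit around the table at the −y, +y, −x, +x sides. The chair is on top of the table.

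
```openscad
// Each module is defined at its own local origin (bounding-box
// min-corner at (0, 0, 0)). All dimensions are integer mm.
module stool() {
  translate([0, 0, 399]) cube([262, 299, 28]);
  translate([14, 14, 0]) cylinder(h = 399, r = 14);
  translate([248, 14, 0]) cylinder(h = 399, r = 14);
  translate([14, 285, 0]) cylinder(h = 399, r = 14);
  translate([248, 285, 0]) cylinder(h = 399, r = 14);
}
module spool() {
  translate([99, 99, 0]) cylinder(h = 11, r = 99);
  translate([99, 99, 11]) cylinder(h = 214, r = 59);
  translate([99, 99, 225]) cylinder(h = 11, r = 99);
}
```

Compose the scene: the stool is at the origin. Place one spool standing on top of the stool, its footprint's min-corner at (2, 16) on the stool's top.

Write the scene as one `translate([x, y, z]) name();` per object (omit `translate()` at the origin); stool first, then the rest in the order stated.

stool();
translate([2, 16, 427]) spool();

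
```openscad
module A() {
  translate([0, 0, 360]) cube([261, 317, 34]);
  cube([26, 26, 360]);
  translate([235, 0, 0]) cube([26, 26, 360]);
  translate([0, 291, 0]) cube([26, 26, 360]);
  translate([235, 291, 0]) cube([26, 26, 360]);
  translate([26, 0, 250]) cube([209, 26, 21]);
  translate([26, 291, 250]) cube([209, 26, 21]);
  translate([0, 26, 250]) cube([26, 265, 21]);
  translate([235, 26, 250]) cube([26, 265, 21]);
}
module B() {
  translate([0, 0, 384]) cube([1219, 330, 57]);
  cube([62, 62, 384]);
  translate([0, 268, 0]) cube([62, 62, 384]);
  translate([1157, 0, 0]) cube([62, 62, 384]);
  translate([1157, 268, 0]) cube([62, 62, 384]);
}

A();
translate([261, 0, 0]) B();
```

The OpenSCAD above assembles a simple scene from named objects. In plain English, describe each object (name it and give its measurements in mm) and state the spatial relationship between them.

A is a four-legged stool. The seat is 261×317 mm, 34 mm thick, top at z = 394 mm. It stands on four square legs, each 26×26 mm in cross-section, from z = 0 to the seat underside, each flush with a corner of the seat. Four stretchers, 26 mm wide and 21 mm tall, connect adjacent legs with their undersides at z = 250 mm, each running between the inner faces of the legs it joins and aligned with the legs' outer faces on the other axis.

B is a long wooden bench with a 1219 mm (x) × 330 mm (y) seat, 57 mm thick, its top surface 441 mm above the floor. Four 62 mm square legs at the seat corners, flush with the edges, run from z = 0 to the seat underside.

The bench is against the stool's +x side, with their −y faces flush.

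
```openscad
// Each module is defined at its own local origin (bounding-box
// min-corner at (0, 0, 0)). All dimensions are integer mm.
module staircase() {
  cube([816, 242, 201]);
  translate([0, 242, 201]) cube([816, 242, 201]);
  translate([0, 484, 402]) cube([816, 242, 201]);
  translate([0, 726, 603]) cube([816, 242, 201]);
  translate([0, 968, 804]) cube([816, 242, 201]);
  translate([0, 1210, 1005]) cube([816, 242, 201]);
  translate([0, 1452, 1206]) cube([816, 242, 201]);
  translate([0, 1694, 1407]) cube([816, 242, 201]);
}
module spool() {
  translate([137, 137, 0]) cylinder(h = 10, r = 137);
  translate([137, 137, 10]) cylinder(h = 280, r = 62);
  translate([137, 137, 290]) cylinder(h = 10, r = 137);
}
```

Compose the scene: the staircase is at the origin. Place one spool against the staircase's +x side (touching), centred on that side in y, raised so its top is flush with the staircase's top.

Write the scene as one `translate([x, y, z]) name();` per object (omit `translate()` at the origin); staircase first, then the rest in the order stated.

staircase();
translate([816, 831, 1308]) spool();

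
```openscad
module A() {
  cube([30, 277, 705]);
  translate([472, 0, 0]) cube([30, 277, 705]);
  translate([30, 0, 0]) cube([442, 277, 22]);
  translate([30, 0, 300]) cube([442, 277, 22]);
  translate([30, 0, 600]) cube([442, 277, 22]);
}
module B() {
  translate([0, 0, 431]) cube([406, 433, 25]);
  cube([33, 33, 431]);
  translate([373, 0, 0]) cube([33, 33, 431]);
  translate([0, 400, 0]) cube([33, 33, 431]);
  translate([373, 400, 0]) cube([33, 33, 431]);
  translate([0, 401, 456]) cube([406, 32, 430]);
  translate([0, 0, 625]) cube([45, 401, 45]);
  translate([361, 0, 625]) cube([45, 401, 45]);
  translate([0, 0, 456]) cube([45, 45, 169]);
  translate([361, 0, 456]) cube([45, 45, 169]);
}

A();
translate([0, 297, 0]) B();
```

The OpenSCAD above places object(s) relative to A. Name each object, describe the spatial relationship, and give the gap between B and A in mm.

The chair's nearest face is 20 mm from the bookshelf's +y face.

A is a bookshelf. B is a chair. The chair is on the floor beside the bookshelf on its +y side. The gap between the chair and the bookshelf is 20 mm.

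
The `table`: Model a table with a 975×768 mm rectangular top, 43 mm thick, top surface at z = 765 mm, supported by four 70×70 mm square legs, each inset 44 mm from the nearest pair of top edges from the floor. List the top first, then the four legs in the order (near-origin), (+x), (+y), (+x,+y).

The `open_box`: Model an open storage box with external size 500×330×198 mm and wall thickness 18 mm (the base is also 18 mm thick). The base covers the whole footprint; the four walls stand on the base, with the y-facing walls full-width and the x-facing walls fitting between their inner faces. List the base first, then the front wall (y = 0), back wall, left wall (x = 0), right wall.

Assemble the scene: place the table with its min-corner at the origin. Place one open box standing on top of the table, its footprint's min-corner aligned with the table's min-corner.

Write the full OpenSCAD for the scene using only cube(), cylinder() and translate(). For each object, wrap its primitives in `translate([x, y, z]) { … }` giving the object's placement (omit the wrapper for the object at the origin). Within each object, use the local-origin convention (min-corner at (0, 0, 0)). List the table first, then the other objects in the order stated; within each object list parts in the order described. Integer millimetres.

translate([0, 0, 722]) cube([975, 768, 43]);
translate([44, 44, 0]) cube([70, 70, 722]);
translate([861, 44, 0]) cube([70, 70, 722]);
translate([44, 654, 0]) cube([70, 70, 722]);
translate([861, 654, 0]) cube([70, 70, 722]);
translate([0, 0, 765]) {
  cube([500, 330, 18]);
  translate([0, 0, 18]) cube([500, 18, 180]);
  translate([0, 312, 18]) cube([500, 18, 180]);
  translate([0, 18, 18]) cube([18, 294, 180]);
  translate([482, 18, 18]) cube([18, 294, 180]);
}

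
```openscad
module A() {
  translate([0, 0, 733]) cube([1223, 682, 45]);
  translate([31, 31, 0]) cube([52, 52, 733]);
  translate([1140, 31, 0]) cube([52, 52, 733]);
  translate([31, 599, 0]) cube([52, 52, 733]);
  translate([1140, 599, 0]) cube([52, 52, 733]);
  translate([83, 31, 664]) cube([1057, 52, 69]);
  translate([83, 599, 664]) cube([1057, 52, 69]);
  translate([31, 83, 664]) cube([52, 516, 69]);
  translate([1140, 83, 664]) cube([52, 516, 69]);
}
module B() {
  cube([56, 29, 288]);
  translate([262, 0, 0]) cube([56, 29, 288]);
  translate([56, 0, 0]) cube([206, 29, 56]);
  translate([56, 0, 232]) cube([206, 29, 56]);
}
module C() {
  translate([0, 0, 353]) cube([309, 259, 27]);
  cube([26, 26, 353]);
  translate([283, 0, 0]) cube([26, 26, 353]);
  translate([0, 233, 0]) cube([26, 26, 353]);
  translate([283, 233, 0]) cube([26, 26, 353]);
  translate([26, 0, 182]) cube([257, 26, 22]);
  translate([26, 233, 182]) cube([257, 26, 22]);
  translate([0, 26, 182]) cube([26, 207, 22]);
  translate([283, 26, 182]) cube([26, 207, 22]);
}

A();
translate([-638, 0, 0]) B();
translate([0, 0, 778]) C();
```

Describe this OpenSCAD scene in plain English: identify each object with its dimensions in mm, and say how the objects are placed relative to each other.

A is a rectangular dining table. The top is 1223×682×45 mm with its upper surface at z = 778 mm. It stands on four 52×52 mm square legs, each inset 31 mm from the nearest pair of top edges, running from the floor to the underside of the top. Four apron rails, 52 mm thick and 69 mm tall, run between adjacent legs with their top edges flush with the underside of the top and their outer faces flush with the legs' outer faces.

B is a rectangular picture frame lying in the x–z plane (depth along y). The opening is 206 mm wide (x) by 176 mm tall (z), surrounded by a border 56 mm wide on all four sides. The frame is 29 mm deep and is made of two full-height vertical stiles with two horizontal rails fitted between them.

C is a simple wooden stool: a rectangular seat 309 mm (x) by 259 mm (y), 27 mm thick, top face at z = 380 mm, on four square legs, each 26×26 mm in cross-section. The legs rest on z = 0, each flush with a corner of the seat. Four stretchers, 26 mm wide and 22 mm tall, connect adjacent legs with their undersides at z = 182 mm, each running between the inner faces of the legs it joins and aligned with the legs' outer faces on the other axis.

The picture frame is on the floor beside the table on its −x side. The stool is on top of the table.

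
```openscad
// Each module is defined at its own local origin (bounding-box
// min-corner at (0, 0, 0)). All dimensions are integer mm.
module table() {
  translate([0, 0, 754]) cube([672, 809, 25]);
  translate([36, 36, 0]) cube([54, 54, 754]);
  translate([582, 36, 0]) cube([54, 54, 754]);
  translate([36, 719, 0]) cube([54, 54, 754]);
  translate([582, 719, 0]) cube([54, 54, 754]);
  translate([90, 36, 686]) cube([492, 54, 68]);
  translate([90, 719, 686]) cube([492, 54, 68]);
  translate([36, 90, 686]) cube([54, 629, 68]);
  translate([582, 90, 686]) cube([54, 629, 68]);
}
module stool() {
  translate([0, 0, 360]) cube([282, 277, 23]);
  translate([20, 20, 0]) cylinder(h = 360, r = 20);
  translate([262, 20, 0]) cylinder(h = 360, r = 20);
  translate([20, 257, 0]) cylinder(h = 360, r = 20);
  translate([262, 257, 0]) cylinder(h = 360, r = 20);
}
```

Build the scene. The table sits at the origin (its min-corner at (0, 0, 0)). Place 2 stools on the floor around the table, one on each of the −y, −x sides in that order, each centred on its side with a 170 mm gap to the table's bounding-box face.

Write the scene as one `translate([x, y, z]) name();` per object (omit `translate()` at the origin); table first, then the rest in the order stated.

table();
translate([195, -447, 0]) stool();
translate([-452, 266, 0]) stool();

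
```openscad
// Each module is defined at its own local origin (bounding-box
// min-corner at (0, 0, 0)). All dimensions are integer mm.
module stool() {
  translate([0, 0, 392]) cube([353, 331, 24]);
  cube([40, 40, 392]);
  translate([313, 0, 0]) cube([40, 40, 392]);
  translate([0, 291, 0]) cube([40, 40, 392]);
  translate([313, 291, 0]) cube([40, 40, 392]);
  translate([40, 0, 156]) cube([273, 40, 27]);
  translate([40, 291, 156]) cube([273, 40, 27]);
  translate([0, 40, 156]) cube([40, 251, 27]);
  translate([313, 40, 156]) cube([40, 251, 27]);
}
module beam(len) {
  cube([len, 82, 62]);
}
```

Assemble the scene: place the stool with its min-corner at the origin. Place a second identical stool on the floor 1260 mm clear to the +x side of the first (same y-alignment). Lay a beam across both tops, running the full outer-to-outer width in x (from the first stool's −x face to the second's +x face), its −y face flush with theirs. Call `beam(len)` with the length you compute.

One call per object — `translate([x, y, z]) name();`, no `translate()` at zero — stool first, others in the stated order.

stool();
translate([1613, 0, 0]) stool();
translate([0, 0, 416]) beam(1966);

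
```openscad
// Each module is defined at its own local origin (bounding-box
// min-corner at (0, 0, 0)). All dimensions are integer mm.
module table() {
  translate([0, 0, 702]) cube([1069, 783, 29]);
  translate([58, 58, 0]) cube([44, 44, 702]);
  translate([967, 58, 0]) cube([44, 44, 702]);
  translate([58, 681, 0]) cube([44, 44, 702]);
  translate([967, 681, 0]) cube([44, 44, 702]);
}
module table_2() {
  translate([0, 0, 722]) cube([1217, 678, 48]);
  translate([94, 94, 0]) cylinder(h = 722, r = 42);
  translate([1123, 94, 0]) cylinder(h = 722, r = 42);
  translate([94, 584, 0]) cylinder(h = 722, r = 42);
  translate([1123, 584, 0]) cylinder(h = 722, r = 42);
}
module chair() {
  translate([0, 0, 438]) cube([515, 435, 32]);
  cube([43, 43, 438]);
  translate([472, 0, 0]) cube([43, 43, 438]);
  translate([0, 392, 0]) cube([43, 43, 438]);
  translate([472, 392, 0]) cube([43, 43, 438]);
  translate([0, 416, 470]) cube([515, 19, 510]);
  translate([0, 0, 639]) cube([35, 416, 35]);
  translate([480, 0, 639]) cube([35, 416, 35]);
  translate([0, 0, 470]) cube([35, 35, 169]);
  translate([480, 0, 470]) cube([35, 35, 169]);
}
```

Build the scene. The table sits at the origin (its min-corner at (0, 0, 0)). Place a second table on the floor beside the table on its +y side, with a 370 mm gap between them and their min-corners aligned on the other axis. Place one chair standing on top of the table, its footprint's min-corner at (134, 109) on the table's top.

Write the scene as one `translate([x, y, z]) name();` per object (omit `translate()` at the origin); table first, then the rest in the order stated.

table();
translate([0, 1153, 0]) table_2();
translate([134, 109, 731]) chair();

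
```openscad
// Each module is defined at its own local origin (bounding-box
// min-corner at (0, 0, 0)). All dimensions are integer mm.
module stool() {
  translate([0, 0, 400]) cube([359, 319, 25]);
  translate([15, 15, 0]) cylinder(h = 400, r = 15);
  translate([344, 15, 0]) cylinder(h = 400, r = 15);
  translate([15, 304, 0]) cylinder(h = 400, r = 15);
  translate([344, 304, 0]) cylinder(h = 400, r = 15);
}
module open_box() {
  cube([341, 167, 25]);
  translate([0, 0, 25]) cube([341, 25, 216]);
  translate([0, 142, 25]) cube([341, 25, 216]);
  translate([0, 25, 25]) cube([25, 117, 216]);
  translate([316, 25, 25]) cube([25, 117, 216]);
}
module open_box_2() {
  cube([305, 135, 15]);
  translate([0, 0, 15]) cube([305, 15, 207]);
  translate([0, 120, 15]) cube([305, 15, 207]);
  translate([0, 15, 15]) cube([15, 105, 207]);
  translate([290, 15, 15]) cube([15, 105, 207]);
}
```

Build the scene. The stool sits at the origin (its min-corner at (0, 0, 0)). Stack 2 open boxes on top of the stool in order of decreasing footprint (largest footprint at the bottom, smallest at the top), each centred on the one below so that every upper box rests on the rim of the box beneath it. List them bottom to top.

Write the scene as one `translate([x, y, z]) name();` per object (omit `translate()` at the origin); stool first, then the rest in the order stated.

stool();
translate([9, 76, 425]) open_box();
translate([27, 92, 666]) open_box_2();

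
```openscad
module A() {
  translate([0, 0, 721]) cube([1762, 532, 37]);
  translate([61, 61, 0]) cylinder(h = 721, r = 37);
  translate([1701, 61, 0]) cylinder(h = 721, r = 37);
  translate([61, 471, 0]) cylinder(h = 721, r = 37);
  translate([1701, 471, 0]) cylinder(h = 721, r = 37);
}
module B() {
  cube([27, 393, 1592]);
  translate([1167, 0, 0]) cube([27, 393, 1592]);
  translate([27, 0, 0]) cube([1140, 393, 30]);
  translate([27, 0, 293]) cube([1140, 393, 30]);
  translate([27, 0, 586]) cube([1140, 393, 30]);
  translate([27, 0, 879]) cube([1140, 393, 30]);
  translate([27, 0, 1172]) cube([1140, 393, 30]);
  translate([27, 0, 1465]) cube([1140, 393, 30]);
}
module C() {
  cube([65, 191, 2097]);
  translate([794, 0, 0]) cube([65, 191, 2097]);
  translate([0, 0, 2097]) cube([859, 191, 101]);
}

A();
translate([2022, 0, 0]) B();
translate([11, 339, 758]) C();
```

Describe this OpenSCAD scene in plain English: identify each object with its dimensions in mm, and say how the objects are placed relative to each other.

A is a table with a 1762×532 mm rectangular top, 37 mm thick, top surface at z = 758 mm, supported by four round legs of 74 mm diameter, each leg's bounding box inset 24 mm from the nearest pair of top edges, running from the floor.

B is a bookshelf 1194 mm wide overall, 393 mm deep and 1592 mm tall. The two sides are 27 mm thick vertical panels. 6 horizontal shelves of 30 mm thickness span between the inner faces of the sides; the lowest shelf sits on the floor and shelves are stacked with a clear vertical gap of 263 mm between each pair.

C is a door frame. The clear opening is 729 mm wide and 2097 mm high. Two 65 mm wide jambs, 191 mm deep, stand either side of the opening from the floor to the top of the opening. A 101 mm thick head sits across the top of both jambs, spanning the full outside width of the frame.

The bookshelf is on the floor beside the table on its +x side. The door frame is on top of the table.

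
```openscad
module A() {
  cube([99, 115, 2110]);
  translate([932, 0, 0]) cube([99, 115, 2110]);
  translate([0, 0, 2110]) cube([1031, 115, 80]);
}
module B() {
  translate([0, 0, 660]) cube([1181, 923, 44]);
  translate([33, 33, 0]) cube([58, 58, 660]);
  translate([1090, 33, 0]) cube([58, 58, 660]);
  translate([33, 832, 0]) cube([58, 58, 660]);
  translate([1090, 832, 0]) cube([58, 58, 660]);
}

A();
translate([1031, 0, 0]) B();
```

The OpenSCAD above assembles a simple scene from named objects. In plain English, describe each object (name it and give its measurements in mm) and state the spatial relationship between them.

A is a door frame. The clear opening is 833 mm wide and 2110 mm high. Two 99 mm wide jambs, 115 mm deep, stand either side of the opening from the floor to the top of the opening. A 80 mm thick head sits across the top of both jambs, spanning the full outside width of the frame.

B is a rectangular dining table. The top is 1181×923×44 mm with its upper surface at z = 704 mm. It stands on four 58×58 mm square legs, each inset 33 mm from the nearest pair of top edges, running from the floor to the underside of the top.

The table is against the door frame's +x side, with their −y faces flush.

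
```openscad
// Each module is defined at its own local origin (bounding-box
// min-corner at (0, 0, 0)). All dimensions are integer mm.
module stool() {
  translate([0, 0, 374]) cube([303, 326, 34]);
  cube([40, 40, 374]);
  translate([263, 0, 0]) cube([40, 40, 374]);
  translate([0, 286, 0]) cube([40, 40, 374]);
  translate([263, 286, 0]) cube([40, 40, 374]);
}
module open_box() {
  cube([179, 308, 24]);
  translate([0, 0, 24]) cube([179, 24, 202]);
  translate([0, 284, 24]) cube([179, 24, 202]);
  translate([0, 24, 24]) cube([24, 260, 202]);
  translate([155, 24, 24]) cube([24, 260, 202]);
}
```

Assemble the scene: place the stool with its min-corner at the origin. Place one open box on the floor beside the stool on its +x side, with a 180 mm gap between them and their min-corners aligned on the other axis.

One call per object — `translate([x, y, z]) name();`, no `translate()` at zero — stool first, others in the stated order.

stool();
translate([483, 0, 0]) open_box();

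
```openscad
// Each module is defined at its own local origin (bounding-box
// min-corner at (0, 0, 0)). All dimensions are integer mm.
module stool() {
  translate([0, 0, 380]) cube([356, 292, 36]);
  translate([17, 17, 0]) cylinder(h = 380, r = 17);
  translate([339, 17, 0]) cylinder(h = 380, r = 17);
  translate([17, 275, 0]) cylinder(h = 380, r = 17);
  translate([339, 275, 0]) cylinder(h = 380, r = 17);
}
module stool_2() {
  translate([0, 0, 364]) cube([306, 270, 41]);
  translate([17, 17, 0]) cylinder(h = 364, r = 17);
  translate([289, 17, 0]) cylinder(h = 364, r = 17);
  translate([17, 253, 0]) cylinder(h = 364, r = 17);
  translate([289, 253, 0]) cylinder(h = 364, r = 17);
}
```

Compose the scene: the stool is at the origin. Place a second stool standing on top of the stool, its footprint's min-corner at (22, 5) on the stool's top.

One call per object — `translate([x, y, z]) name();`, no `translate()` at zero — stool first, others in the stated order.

stool();
translate([22, 5, 416]) stool_2();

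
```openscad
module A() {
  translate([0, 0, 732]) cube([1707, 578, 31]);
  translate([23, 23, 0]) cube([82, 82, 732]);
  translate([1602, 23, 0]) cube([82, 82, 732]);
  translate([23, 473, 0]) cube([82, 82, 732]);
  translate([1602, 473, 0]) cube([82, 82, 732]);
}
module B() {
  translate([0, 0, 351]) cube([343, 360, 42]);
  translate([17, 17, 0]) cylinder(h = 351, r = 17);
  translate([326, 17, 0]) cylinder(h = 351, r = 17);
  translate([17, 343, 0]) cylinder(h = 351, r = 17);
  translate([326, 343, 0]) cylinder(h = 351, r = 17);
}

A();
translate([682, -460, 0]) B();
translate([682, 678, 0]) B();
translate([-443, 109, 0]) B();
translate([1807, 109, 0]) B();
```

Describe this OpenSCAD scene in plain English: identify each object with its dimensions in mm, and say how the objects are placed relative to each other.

A is a table: top 1707 mm (x) × 578 mm (y), 31 mm thick, upper face at z = 763 mm, on four 82×82 mm square legs, each inset 23 mm from the nearest pair of top edges, running from z = 0 to the bottom of the top.

B is a four-legged stool. The seat is 343×360 mm, 42 mm thick, top at z = 393 mm. It stands on four round legs, each 34 mm in diameter, from z = 0 to the seat underside, each leg's axis is inset half a diameter from the nearest pair of seat edges (so the leg's bounding box is flush with the corner).

Four stools sit around the table at the −y, +y, −x, +x sides.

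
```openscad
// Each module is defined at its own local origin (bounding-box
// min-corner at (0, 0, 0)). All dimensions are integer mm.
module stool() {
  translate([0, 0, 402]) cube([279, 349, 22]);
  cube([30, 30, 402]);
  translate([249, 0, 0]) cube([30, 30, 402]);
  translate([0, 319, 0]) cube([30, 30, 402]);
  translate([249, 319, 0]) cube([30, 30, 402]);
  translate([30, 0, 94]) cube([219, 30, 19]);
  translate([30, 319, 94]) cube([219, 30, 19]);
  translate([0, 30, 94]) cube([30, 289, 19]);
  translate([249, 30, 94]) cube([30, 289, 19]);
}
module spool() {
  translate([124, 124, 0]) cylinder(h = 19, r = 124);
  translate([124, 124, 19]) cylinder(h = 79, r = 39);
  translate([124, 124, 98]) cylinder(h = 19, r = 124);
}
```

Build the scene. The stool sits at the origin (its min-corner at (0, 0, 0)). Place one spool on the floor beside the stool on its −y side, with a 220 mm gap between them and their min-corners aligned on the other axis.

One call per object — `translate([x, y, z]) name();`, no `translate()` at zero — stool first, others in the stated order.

stool();
translate([0, -468, 0]) spool();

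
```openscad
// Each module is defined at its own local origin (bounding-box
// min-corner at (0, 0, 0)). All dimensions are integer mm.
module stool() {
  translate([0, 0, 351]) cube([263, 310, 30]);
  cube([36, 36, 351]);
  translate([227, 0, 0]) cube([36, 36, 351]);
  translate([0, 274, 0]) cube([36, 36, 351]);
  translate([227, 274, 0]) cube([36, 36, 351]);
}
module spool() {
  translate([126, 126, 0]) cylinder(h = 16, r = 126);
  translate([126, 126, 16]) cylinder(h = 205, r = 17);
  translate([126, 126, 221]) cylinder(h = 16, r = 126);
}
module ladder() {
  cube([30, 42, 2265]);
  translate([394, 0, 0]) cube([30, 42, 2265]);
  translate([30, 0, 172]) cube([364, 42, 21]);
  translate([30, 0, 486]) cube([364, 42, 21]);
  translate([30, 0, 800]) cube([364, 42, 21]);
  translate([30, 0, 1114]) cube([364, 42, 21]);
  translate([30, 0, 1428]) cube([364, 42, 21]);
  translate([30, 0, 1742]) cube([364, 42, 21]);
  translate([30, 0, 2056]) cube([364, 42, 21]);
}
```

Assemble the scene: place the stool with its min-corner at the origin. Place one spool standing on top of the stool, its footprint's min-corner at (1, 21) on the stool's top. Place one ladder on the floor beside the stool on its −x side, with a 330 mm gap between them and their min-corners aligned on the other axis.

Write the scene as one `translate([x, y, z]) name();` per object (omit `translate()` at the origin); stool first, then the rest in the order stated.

stool();
translate([1, 21, 381]) spool();
translate([-754, 0, 0]) ladder();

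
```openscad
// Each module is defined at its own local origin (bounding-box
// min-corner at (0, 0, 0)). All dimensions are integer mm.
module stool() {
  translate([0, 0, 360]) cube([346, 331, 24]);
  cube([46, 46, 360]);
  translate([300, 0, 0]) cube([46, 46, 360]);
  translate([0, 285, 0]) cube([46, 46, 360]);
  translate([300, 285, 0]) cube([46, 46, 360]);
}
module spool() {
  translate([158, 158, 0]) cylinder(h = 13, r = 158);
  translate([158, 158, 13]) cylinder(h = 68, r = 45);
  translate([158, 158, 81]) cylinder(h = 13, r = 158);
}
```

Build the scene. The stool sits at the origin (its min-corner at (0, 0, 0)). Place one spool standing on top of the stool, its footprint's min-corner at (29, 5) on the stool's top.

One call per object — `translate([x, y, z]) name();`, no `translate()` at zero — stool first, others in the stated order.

stool();
translate([29, 5, 384]) spool();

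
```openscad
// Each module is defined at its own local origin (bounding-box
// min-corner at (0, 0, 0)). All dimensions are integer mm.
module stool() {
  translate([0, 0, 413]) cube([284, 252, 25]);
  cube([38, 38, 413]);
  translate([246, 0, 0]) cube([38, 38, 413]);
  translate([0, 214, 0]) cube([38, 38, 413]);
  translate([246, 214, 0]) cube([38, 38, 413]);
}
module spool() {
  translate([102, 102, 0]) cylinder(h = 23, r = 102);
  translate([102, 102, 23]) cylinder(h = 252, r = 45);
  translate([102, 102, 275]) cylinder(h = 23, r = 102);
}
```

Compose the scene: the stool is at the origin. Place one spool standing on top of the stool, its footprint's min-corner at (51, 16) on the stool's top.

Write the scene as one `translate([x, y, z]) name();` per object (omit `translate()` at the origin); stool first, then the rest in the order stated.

stool();
translate([51, 16, 438]) spool();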